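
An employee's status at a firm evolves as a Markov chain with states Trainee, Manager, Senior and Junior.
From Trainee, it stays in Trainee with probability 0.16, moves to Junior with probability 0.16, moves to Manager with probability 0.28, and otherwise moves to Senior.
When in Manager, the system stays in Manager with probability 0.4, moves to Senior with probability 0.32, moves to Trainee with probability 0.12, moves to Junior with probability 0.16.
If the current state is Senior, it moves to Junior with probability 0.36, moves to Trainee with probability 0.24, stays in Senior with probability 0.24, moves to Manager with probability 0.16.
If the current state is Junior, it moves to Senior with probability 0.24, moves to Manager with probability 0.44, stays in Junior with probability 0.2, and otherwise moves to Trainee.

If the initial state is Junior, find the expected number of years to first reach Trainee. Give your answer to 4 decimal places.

6.5717

Let t(s) be the expected number of years to first reach Trainee from state s, with t(Trainee) = 0. Conditioning on the first year:
t(Manager) = 1 + 0.4·t(Manager) + 0.32·t(Senior) + 0.16·t(Junior)
t(Senior) = 1 + 0.16·t(Manager) + 0.24·t(Senior) + 0.36·t(Junior)
t(Junior) = 1 + 0.44·t(Manager) + 0.24·t(Senior) + 0.2·t(Junior)
Solving: t(Manager) = 6.5123, t(Senior) = 5.7997, t(Junior) = 6.5717.
Expected years from Junior to Trainee: 6.5717.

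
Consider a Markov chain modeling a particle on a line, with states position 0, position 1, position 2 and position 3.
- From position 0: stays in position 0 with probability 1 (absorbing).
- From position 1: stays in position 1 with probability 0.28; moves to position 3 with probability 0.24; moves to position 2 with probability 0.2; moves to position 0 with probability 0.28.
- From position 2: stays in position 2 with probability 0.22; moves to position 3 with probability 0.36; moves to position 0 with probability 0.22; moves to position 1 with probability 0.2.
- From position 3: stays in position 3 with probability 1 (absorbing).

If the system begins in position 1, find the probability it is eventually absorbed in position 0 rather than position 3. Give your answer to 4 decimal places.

0.5031

Let h(s) be the probability of absorption at position 0 starting from transient state s. Then h(position 0) = 1 and h(position 3) = 0. By first-step analysis:
h(position 1) = 0.28·1 + 0.28·h(position 1) + 0.2·h(position 2) + 0.24·0
h(position 2) = 0.22·1 + 0.2·h(position 1) + 0.22·h(position 2) + 0.36·0
Solving: h(position 1) = 0.5031, h(position 2) = 0.4110.
Starting from position 1, the probability is 0.5031.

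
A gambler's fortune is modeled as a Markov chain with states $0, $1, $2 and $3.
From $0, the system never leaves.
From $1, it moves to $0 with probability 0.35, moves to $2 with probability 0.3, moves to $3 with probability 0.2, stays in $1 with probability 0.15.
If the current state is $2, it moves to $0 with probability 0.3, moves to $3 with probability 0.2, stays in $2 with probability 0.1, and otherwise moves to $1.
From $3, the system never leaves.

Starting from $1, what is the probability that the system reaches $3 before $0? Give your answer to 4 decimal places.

0.3721

Let h(s) be the probability of absorption at $3 starting from transient state s. Then h($3) = 1 and h($0) = 0. By first-step analysis:
h($1) = 0.35·0 + 0.15·h($1) + 0.3·h($2) + 0.2·1
h($2) = 0.3·0 + 0.4·h($1) + 0.1·h($2) + 0.2·1
Solving: h($1) = 0.3721, h($2) = 0.3876.
Starting from $1, the probability is 0.3721.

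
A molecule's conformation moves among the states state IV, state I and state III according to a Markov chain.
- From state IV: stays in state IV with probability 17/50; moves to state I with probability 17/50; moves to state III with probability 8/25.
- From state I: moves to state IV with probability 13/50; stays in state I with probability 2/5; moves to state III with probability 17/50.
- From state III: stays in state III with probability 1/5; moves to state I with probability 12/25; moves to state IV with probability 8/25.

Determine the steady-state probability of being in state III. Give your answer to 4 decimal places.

Let the stationary distribution be π with π = πP and π_1 + π_2 + π_3 = 1.
π_1 = 0.34·π_1 + 0.26·π_2 + 0.32·π_3
π_2 = 0.34·π_1 + 0.4·π_2 + 0.48·π_3
Solving with the normalization constraint gives π = (0.3017, 0.4053, 0.2930).
So the stationary probability of state III is 0.2930.

0.2930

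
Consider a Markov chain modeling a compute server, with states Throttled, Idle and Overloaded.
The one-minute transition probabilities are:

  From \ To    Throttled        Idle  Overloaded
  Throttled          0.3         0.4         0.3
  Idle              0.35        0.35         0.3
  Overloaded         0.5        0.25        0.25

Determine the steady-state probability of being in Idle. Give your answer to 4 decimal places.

0.3401

Let the stationary distribution be π with π = πP and π_1 + π_2 + π_3 = 1.
π_1 = 0.3·π_1 + 0.35·π_2 + 0.5·π_3
π_2 = 0.4·π_1 + 0.35·π_2 + 0.25·π_3
Solving with the normalization constraint gives π = (0.3741, 0.3401, 0.2857).
So the stationary probability of Idle is 0.3401.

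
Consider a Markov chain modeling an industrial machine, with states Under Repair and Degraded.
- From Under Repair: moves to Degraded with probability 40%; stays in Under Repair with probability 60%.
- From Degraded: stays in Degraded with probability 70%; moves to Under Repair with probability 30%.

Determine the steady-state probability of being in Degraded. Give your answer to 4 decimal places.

0.5714

Let the stationary distribution be π with π = πP and π_1 + π_2 = 1.
π_1 = 0.6·π_1 + 0.3·π_2
Solving with the normalization constraint gives π = (0.4286, 0.5714).
So the stationary probability of Degraded is 0.5714.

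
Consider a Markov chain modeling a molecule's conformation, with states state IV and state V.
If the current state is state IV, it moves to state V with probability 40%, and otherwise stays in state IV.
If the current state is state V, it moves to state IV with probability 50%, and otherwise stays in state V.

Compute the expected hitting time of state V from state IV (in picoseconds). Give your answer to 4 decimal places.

2.5000

Let t(s) be the expected number of picoseconds to first reach state V from state s, with t(state V) = 0. Conditioning on the first picosecond:
t(state IV) = 1 + 0.6·t(state IV)
Solving: t(state IV) = 2.5000.
Expected picoseconds from state IV to state V: 2.5000.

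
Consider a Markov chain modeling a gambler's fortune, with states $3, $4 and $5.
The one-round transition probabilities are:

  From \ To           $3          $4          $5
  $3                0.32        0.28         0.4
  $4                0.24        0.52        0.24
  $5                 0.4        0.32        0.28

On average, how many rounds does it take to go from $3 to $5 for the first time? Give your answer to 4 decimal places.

2.9321

Let t(s) be the expected number of rounds to first reach $5 from state s, with t($5) = 0. Conditioning on the first round:
t($3) = 1 + 0.32·t($3) + 0.28·t($4)
t($4) = 1 + 0.24·t($3) + 0.52·t($4)
Solving: t($3) = 2.9321, t($4) = 3.5494.
Expected rounds from $3 to $5: 2.9321.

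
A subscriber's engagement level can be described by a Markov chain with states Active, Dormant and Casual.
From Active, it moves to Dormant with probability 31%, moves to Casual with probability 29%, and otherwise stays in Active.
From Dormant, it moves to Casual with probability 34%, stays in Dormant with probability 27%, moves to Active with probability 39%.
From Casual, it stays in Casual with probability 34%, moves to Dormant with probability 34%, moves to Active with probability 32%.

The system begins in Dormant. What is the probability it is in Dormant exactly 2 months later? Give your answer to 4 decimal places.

Sum over the intermediate state after 1 month:
P = P(Dormant→Active)·P(Active→Dormant) + P(Dormant→Dormant)·P(Dormant→Dormant) + P(Dormant→Casual)·P(Casual→Dormant)
  = 0.39×0.31 + 0.27×0.27 + 0.34×0.34
  = 0.1209 + 0.0729 + 0.1156 = 0.3094

0.3094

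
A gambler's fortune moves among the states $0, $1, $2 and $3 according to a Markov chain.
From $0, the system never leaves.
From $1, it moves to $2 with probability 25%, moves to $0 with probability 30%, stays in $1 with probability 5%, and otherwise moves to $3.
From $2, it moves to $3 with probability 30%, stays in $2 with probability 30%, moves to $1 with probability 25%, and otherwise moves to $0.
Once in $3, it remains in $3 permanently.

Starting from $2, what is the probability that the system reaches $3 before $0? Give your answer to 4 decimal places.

0.6390

Let h(s) be the probability of absorption at $3 starting from transient state s. Then h($3) = 1 and h($0) = 0. By first-step analysis:
h($1) = 0.3·0 + 0.05·h($1) + 0.25·h($2) + 0.4·1
h($2) = 0.15·0 + 0.25·h($1) + 0.3·h($2) + 0.3·1
Solving: h($1) = 0.5892, h($2) = 0.6390.
Starting from $2, the probability is 0.6390.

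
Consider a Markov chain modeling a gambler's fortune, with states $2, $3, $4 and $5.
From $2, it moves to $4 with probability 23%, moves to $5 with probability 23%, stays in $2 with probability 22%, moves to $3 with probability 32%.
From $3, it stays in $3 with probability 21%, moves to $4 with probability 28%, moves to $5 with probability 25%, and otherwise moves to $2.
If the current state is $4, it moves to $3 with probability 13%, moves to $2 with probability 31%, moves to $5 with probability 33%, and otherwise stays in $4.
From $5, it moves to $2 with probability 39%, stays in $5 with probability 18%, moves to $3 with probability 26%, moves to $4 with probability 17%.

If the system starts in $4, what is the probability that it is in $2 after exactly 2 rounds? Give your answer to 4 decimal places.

0.3020

Propagate the distribution vector 2 rounds from $4.
After 0 rounds: (0.0000, 0.0000, 1.0000, 0.0000)
After 1 round: (0.3100, 0.1300, 0.2300, 0.3300)
After 2 rounds: (0.3020, 0.2422, 0.2167, 0.2391)
P(in $2 after 2 rounds) = 0.3020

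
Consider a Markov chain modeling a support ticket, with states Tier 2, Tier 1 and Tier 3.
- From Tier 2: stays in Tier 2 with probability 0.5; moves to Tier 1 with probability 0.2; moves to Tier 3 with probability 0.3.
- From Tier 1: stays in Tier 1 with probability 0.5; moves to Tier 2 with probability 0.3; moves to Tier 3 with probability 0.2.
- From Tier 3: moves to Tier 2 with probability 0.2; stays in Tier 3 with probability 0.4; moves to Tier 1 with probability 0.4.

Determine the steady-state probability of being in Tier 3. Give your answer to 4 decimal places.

Let the stationary distribution be π with π = πP and π_1 + π_2 + π_3 = 1.
π_1 = 0.5·π_1 + 0.3·π_2 + 0.2·π_3
π_2 = 0.2·π_1 + 0.5·π_2 + 0.4·π_3
Solving with the normalization constraint gives π = (0.3385, 0.3692, 0.2923).
So the stationary probability of Tier 3 is 0.2923.

0.2923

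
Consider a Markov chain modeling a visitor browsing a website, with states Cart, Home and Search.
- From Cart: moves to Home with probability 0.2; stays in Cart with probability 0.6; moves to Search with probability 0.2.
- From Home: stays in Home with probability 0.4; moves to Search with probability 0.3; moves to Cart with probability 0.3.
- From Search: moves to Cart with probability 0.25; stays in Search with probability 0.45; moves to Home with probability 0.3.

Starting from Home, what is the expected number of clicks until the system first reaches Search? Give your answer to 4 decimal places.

Let t(s) be the expected number of clicks to first reach Search from state s, with t(Search) = 0. Conditioning on the first click:
t(Cart) = 1 + 0.6·t(Cart) + 0.2·t(Home)
t(Home) = 1 + 0.3·t(Cart) + 0.4·t(Home)
Solving: t(Cart) = 4.4444, t(Home) = 3.8889.
Expected clicks from Home to Search: 3.8889.

3.8889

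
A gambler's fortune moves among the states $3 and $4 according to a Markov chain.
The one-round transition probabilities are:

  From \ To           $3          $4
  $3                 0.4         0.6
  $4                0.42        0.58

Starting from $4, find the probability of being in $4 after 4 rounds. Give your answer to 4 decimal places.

0.5882

Propagate the distribution vector 4 rounds from $4.
After 0 rounds: (0.0000, 1.0000)
After 1 round: (0.4200, 0.5800)
After 2 rounds: (0.4116, 0.5884)
After 3 rounds: (0.4118, 0.5882)
After 4 rounds: (0.4118, 0.5882)
P(in $4 after 4 rounds) = 0.5882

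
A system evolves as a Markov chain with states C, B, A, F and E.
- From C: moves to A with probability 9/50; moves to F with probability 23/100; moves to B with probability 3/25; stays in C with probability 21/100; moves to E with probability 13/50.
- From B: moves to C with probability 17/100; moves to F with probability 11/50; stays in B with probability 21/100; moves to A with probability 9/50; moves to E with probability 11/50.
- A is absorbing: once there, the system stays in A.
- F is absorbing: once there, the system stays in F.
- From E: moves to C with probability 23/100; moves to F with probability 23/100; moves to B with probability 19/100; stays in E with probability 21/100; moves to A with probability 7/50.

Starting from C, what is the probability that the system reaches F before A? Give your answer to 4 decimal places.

0.5729

Let h(s) be the probability of absorption at F starting from transient state s. Then h(F) = 1 and h(A) = 0. By first-step analysis:
h(C) = 0.21·h(C) + 0.12·h(B) + 0.18·0 + 0.23·1 + 0.26·h(E)
h(B) = 0.17·h(C) + 0.21·h(B) + 0.18·0 + 0.22·1 + 0.22·h(E)
h(E) = 0.23·h(C) + 0.19·h(B) + 0.14·0 + 0.23·1 + 0.21·h(E)
Solving: h(C) = 0.5729, h(B) = 0.5673, h(E) = 0.5944.
Starting from C, the probability is 0.5729.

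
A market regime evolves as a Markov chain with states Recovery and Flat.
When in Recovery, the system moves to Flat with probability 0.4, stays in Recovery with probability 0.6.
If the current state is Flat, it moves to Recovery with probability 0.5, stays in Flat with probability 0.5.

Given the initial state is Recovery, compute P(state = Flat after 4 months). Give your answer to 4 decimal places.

Propagate the distribution vector 4 months from Recovery.
After 0 months: (1.0000, 0.0000)
After 1 month: (0.6000, 0.4000)
After 2 months: (0.5600, 0.4400)
After 3 months: (0.5560, 0.4440)
After 4 months: (0.5556, 0.4444)
P(in Flat after 4 months) = 0.4444

0.4444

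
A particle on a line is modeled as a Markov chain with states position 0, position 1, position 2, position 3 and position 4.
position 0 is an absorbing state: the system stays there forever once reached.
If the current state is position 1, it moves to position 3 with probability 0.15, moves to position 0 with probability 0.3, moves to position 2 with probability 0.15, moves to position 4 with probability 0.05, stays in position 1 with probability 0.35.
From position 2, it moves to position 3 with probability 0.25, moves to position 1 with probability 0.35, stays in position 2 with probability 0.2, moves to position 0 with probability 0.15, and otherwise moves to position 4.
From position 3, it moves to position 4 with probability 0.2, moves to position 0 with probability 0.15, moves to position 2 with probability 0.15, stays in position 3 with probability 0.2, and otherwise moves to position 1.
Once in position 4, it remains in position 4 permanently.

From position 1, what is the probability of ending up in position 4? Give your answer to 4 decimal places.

0.2334

Let h(s) be the probability of absorption at position 4 starting from transient state s. Then h(position 4) = 1 and h(position 0) = 0. By first-step analysis:
h(position 1) = 0.3·0 + 0.35·h(position 1) + 0.15·h(position 2) + 0.15·h(position 3) + 0.05·1
h(position 2) = 0.15·0 + 0.35·h(position 1) + 0.2·h(position 2) + 0.25·h(position 3) + 0.05·1
h(position 3) = 0.15·0 + 0.3·h(position 1) + 0.15·h(position 2) + 0.2·h(position 3) + 0.2·1
Solving: h(position 1) = 0.2334, h(position 2) = 0.2869, h(position 3) = 0.3913.
Starting from position 1, the probability is 0.2334.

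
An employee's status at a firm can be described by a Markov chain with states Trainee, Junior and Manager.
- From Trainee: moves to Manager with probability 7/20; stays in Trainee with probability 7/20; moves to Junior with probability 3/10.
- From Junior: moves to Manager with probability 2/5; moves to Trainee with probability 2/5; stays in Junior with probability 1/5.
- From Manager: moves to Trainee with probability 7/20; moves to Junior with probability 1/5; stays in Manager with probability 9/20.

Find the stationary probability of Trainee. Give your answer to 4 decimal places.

0.3618

Let the stationary distribution be π with π = πP and π_1 + π_2 + π_3 = 1.
π_1 = 0.35·π_1 + 0.4·π_2 + 0.35·π_3
π_2 = 0.3·π_1 + 0.2·π_2 + 0.2·π_3
Solving with the normalization constraint gives π = (0.3618, 0.2362, 0.4020).
So the stationary probability of Trainee is 0.3618.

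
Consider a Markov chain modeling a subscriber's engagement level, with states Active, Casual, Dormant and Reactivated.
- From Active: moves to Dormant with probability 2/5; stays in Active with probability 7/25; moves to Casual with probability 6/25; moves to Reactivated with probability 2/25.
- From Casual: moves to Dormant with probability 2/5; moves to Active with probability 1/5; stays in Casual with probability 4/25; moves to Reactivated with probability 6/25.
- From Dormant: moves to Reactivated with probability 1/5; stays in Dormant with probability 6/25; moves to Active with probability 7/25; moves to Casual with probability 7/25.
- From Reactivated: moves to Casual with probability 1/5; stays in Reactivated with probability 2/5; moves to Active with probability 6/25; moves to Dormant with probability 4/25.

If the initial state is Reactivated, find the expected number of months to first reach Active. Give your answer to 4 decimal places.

Let t(s) be the expected number of months to first reach Active from state s, with t(Active) = 0. Conditioning on the first month:
t(Casual) = 1 + 0.16·t(Casual) + 0.4·t(Dormant) + 0.24·t(Reactivated)
t(Dormant) = 1 + 0.28·t(Casual) + 0.24·t(Dormant) + 0.2·t(Reactivated)
t(Reactivated) = 1 + 0.2·t(Casual) + 0.16·t(Dormant) + 0.4·t(Reactivated)
Solving: t(Casual) = 4.2742, t(Dormant) = 3.9836, t(Reactivated) = 4.1537.
Expected months from Reactivated to Active: 4.1537.

4.1537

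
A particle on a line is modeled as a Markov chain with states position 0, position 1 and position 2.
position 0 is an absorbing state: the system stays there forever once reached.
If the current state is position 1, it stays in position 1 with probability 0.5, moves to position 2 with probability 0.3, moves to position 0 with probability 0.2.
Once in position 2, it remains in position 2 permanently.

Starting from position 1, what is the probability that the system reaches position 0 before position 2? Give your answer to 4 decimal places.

0.4000

Let h(s) be the probability of absorption at position 0 starting from transient state s. Then h(position 0) = 1 and h(position 2) = 0. By first-step analysis:
h(position 1) = 0.2·1 + 0.5·h(position 1) + 0.3·0
Solving: h(position 1) = 0.4000.
Starting from position 1, the probability is 0.4000.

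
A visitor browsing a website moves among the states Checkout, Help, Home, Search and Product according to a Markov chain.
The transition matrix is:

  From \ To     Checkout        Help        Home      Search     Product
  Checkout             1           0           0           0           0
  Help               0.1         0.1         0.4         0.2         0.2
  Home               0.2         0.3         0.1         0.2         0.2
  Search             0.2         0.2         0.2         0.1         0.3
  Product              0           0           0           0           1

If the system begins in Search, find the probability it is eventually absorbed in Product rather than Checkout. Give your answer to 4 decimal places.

Let h(s) be the probability of absorption at Product starting from transient state s. Then h(Product) = 1 and h(Checkout) = 0. By first-step analysis:
h(Help) = 0.1·0 + 0.1·h(Help) + 0.4·h(Home) + 0.2·h(Search) + 0.2·1
h(Home) = 0.2·0 + 0.3·h(Help) + 0.1·h(Home) + 0.2·h(Search) + 0.2·1
h(Search) = 0.2·0 + 0.2·h(Help) + 0.2·h(Home) + 0.1·h(Search) + 0.3·1
Solving: h(Help) = 0.5988, h(Home) = 0.5528, h(Search) = 0.5893.
Starting from Search, the probability is 0.5893.

0.5893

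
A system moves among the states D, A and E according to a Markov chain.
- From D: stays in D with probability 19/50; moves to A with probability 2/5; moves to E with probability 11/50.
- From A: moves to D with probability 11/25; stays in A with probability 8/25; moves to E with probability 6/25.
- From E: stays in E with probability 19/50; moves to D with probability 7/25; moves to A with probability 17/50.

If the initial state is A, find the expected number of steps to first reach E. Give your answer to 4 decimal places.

Let t(s) be the expected number of steps to first reach E from state s, with t(E) = 0. Conditioning on the first step:
t(D) = 1 + 0.38·t(D) + 0.4·t(A)
t(A) = 1 + 0.44·t(D) + 0.32·t(A)
Solving: t(D) = 4.3974, t(A) = 4.3160.
Expected steps from A to E: 4.3160.

4.3160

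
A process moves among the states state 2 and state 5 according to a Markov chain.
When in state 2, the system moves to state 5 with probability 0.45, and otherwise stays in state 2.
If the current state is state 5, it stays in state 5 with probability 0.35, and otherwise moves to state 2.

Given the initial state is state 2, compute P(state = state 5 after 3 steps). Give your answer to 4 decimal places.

0.4095

Propagate the distribution vector 3 steps from state 2.
After 0 steps: (1.0000, 0.0000)
After 1 step: (0.5500, 0.4500)
After 2 steps: (0.5950, 0.4050)
After 3 steps: (0.5905, 0.4095)
P(in state 5 after 3 steps) = 0.4095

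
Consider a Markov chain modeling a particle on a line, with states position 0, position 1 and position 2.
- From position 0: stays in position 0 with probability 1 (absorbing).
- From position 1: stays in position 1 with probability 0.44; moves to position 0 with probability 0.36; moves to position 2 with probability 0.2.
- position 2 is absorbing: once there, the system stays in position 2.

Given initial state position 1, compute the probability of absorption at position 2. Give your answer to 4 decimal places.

0.3571

Let h(s) be the probability of absorption at position 2 starting from transient state s. Then h(position 2) = 1 and h(position 0) = 0. By first-step analysis:
h(position 1) = 0.36·0 + 0.44·h(position 1) + 0.2·1
Solving: h(position 1) = 0.3571.
Starting from position 1, the probability is 0.3571.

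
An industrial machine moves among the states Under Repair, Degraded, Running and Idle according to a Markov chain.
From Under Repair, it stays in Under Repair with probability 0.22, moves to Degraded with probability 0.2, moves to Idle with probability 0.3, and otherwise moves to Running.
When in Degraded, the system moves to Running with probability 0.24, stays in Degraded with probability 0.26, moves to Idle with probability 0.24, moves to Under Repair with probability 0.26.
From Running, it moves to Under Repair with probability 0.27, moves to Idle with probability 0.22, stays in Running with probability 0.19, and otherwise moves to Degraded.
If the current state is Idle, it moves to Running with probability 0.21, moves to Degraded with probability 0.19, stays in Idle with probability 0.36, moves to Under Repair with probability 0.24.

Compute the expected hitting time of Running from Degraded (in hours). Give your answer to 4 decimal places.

Let t(s) be the expected number of hours to first reach Running from state s, with t(Running) = 0. Conditioning on the first hour:
t(Under Repair) = 1 + 0.22·t(Under Repair) + 0.2·t(Degraded) + 0.3·t(Idle)
t(Degraded) = 1 + 0.26·t(Under Repair) + 0.26·t(Degraded) + 0.24·t(Idle)
t(Idle) = 1 + 0.24·t(Under Repair) + 0.19·t(Degraded) + 0.36·t(Idle)
Solving: t(Under Repair) = 3.9966, t(Degraded) = 4.1477, t(Idle) = 4.2926.
Expected hours from Degraded to Running: 4.1477.

4.1477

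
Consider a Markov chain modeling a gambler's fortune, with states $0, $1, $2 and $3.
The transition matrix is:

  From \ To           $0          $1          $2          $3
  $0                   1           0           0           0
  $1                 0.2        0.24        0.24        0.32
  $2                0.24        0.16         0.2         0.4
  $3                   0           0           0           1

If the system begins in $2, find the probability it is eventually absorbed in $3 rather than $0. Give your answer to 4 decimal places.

Let h(s) be the probability of absorption at $3 starting from transient state s. Then h($3) = 1 and h($0) = 0. By first-step analysis:
h($1) = 0.2·0 + 0.24·h($1) + 0.24·h($2) + 0.32·1
h($2) = 0.24·0 + 0.16·h($1) + 0.2·h($2) + 0.4·1
Solving: h($1) = 0.6180, h($2) = 0.6236.
Starting from $2, the probability is 0.6236.

0.6236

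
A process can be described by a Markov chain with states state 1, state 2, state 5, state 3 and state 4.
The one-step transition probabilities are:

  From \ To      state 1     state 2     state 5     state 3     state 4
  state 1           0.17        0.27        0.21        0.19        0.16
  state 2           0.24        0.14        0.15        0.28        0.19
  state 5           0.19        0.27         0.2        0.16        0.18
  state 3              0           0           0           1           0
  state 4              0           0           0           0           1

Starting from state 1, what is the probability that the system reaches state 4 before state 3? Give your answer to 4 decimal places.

0.4540

Let h(s) be the probability of absorption at state 4 starting from transient state s. Then h(state 4) = 1 and h(state 3) = 0. By first-step analysis:
h(state 1) = 0.17·h(state 1) + 0.27·h(state 2) + 0.21·h(state 5) + 0.19·0 + 0.16·1
h(state 2) = 0.24·h(state 1) + 0.14·h(state 2) + 0.15·h(state 5) + 0.28·0 + 0.19·1
h(state 5) = 0.19·h(state 1) + 0.27·h(state 2) + 0.2·h(state 5) + 0.16·0 + 0.18·1
Solving: h(state 1) = 0.4540, h(state 2) = 0.4311, h(state 5) = 0.4783.
Starting from state 1, the probability is 0.4540.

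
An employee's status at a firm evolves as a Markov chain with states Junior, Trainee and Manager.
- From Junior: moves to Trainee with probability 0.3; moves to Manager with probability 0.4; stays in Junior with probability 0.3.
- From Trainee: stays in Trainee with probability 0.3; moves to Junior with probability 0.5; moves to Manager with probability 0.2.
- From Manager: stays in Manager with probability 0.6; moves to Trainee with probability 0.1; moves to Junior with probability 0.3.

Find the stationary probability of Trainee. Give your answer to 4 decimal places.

Let the stationary distribution be π with π = πP and π_1 + π_2 + π_3 = 1.
π_1 = 0.3·π_1 + 0.5·π_2 + 0.3·π_3
π_2 = 0.3·π_1 + 0.3·π_2 + 0.1·π_3
Solving with the normalization constraint gives π = (0.3421, 0.2105, 0.4474).
So the stationary probability of Trainee is 0.2105.

0.2105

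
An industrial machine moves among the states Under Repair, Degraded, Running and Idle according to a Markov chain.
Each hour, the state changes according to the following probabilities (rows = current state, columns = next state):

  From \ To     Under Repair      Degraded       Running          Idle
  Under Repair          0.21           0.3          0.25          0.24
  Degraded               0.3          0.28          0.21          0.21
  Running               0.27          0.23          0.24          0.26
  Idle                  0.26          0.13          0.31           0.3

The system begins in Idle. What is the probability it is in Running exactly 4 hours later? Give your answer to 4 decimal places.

0.2534

Propagate the distribution vector 4 hours from Idle.
After 0 hours: (0.0000, 0.0000, 0.0000, 1.0000)
After 1 hour: (0.2600, 0.1300, 0.3100, 0.3000)
After 2 hours: (0.2553, 0.2247, 0.2597, 0.2603)
After 3 hours: (0.2588, 0.2331, 0.2540, 0.2541)
After 4 hours: (0.2589, 0.2344, 0.2534, 0.2533)
P(in Running after 4 hours) = 0.2534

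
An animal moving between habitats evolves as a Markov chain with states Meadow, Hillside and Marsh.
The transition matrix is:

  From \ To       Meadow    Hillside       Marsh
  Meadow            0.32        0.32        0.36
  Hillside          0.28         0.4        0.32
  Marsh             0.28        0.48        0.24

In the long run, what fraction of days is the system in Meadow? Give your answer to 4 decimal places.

Let the stationary distribution be π with π = πP and π_1 + π_2 + π_3 = 1.
π_1 = 0.32·π_1 + 0.28·π_2 + 0.28·π_3
π_2 = 0.32·π_1 + 0.4·π_2 + 0.48·π_3
Solving with the normalization constraint gives π = (0.2917, 0.4012, 0.3071).
So the stationary probability of Meadow is 0.2917.

0.2917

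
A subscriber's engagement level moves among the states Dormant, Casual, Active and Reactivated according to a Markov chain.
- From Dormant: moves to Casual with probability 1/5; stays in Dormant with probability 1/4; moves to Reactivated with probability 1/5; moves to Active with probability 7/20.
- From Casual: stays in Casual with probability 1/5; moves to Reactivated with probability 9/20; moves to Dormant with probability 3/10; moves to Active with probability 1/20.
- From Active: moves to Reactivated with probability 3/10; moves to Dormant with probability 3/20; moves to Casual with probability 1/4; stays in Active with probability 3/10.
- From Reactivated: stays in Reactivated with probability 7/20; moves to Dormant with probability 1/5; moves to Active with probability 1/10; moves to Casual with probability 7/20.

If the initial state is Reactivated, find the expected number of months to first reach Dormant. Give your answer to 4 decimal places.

Let t(s) be the expected number of months to first reach Dormant from state s, with t(Dormant) = 0. Conditioning on the first month:
t(Casual) = 1 + 0.2·t(Casual) + 0.05·t(Active) + 0.45·t(Reactivated)
t(Active) = 1 + 0.25·t(Casual) + 0.3·t(Active) + 0.3·t(Reactivated)
t(Reactivated) = 1 + 0.35·t(Casual) + 0.1·t(Active) + 0.35·t(Reactivated)
Solving: t(Casual) = 4.0585, t(Active) = 4.7898, t(Reactivated) = 4.4607.
Expected months from Reactivated to Dormant: 4.4607.

4.4607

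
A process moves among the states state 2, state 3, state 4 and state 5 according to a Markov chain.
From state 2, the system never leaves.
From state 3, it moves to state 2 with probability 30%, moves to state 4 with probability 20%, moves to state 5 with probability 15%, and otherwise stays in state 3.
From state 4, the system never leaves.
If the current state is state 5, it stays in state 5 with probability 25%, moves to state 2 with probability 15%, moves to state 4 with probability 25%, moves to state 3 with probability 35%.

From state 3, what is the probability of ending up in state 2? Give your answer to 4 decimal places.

0.5690

Let h(s) be the probability of absorption at state 2 starting from transient state s. Then h(state 2) = 1 and h(state 4) = 0. By first-step analysis:
h(state 3) = 0.3·1 + 0.35·h(state 3) + 0.2·0 + 0.15·h(state 5)
h(state 5) = 0.15·1 + 0.35·h(state 3) + 0.25·0 + 0.25·h(state 5)
Solving: h(state 3) = 0.5690, h(state 5) = 0.4655.
Starting from state 3, the probability is 0.5690.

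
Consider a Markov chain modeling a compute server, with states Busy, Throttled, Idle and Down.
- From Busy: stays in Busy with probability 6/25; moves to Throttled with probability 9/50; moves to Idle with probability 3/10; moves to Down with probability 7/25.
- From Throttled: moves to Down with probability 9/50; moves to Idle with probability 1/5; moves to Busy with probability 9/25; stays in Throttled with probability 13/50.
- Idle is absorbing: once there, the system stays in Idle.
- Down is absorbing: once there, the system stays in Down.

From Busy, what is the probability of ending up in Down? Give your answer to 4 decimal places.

Let h(s) be the probability of absorption at Down starting from transient state s. Then h(Down) = 1 and h(Idle) = 0. By first-step analysis:
h(Busy) = 0.24·h(Busy) + 0.18·h(Throttled) + 0.3·0 + 0.28·1
h(Throttled) = 0.36·h(Busy) + 0.26·h(Throttled) + 0.2·0 + 0.18·1
Solving: h(Busy) = 0.4815, h(Throttled) = 0.4775.
Starting from Busy, the probability is 0.4815.

0.4815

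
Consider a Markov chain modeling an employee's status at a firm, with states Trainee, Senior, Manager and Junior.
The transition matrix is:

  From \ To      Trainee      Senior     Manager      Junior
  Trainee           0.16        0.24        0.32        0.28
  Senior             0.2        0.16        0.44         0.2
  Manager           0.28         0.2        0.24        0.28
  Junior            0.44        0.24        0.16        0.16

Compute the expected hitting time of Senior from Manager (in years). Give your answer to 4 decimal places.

Let t(s) be the expected number of years to first reach Senior from state s, with t(Senior) = 0. Conditioning on the first year:
t(Trainee) = 1 + 0.16·t(Trainee) + 0.32·t(Manager) + 0.28·t(Junior)
t(Manager) = 1 + 0.28·t(Trainee) + 0.24·t(Manager) + 0.28·t(Junior)
t(Junior) = 1 + 0.44·t(Trainee) + 0.16·t(Manager) + 0.16·t(Junior)
Solving: t(Trainee) = 4.3548, t(Manager) = 4.5161, t(Junior) = 4.3318.
Expected years from Manager to Senior: 4.5161.

4.5161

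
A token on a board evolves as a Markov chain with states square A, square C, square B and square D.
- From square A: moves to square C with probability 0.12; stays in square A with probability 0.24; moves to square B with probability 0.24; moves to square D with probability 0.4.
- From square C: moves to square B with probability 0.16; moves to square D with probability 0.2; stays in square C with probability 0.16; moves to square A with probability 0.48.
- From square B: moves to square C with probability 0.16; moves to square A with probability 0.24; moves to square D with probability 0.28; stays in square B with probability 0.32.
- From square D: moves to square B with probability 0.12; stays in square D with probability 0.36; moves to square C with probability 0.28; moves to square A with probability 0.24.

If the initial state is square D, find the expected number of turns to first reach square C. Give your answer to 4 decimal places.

Let t(s) be the expected number of turns to first reach square C from state s, with t(square C) = 0. Conditioning on the first turn:
t(square A) = 1 + 0.24·t(square A) + 0.24·t(square B) + 0.4·t(square D)
t(square B) = 1 + 0.24·t(square A) + 0.32·t(square B) + 0.28·t(square D)
t(square D) = 1 + 0.24·t(square A) + 0.12·t(square B) + 0.36·t(square D)
Solving: t(square A) = 5.3721, t(square B) = 5.2444, t(square D) = 4.5604.
Expected turns from square D to square C: 4.5604.

4.5604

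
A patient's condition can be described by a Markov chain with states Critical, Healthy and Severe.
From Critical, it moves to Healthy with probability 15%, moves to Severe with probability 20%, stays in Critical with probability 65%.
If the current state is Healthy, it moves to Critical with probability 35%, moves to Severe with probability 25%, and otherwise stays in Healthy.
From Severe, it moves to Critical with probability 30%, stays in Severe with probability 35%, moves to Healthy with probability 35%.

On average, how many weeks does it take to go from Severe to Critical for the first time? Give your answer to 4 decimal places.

3.1405

Let t(s) be the expected number of weeks to first reach Critical from state s, with t(Critical) = 0. Conditioning on the first week:
t(Healthy) = 1 + 0.4·t(Healthy) + 0.25·t(Severe)
t(Severe) = 1 + 0.35·t(Healthy) + 0.35·t(Severe)
Solving: t(Healthy) = 2.9752, t(Severe) = 3.1405.
Expected weeks from Severe to Critical: 3.1405.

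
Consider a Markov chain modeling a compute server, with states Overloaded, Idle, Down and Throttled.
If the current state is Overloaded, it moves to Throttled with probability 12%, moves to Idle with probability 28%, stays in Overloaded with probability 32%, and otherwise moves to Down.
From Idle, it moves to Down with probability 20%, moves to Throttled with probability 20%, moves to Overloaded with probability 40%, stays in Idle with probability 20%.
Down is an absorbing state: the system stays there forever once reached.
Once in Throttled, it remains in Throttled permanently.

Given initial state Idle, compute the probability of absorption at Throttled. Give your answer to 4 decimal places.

Let h(s) be the probability of absorption at Throttled starting from transient state s. Then h(Throttled) = 1 and h(Down) = 0. By first-step analysis:
h(Overloaded) = 0.32·h(Overloaded) + 0.28·h(Idle) + 0.28·0 + 0.12·1
h(Idle) = 0.4·h(Overloaded) + 0.2·h(Idle) + 0.2·0 + 0.2·1
Solving: h(Overloaded) = 0.3519, h(Idle) = 0.4259.
Starting from Idle, the probability is 0.4259.

0.4259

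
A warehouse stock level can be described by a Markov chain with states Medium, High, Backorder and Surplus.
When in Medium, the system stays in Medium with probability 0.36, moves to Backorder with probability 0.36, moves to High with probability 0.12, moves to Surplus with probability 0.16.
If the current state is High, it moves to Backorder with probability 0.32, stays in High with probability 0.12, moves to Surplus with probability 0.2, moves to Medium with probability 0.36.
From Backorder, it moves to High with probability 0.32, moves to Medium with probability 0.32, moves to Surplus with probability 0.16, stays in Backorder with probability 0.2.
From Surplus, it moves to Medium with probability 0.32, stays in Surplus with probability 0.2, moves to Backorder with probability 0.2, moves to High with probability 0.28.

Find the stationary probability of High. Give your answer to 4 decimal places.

Let the stationary distribution be π with π = πP and π_1 + π_2 + π_3 + π_4 = 1.
π_1 = 0.36·π_1 + 0.36·π_2 + 0.32·π_3 + 0.32·π_4
π_2 = 0.12·π_1 + 0.12·π_2 + 0.32·π_3 + 0.28·π_4
π_3 = 0.36·π_1 + 0.32·π_2 + 0.2·π_3 + 0.2·π_4
Solving with the normalization constraint gives π = (0.3418, 0.2039, 0.2792, 0.1752).
So the stationary probability of High is 0.2039.

0.2039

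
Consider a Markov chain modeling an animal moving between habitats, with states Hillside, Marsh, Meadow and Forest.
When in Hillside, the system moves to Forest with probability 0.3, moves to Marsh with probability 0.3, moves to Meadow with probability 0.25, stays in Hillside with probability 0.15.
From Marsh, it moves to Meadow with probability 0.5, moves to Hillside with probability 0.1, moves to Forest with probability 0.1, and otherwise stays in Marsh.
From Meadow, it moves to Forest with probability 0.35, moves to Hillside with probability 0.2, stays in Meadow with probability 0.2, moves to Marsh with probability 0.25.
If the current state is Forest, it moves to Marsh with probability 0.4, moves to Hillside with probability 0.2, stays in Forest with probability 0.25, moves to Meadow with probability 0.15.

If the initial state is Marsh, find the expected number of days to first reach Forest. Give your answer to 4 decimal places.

Let t(s) be the expected number of days to first reach Forest from state s, with t(Forest) = 0. Conditioning on the first day:
t(Hillside) = 1 + 0.15·t(Hillside) + 0.3·t(Marsh) + 0.25·t(Meadow)
t(Marsh) = 1 + 0.1·t(Hillside) + 0.3·t(Marsh) + 0.5·t(Meadow)
t(Meadow) = 1 + 0.2·t(Hillside) + 0.25·t(Marsh) + 0.2·t(Meadow)
Solving: t(Hillside) = 3.8707, t(Marsh) = 4.5902, t(Meadow) = 3.6521.
Expected days from Marsh to Forest: 4.5902.

4.5902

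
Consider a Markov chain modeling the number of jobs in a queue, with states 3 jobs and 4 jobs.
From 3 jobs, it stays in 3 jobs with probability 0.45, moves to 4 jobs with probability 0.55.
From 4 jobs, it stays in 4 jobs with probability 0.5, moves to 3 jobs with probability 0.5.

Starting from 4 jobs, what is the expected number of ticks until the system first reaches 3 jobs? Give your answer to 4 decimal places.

Let t(s) be the expected number of ticks to first reach 3 jobs from state s, with t(3 jobs) = 0. Conditioning on the first tick:
t(4 jobs) = 1 + 0.5·t(4 jobs)
Solving: t(4 jobs) = 2.0000.
Expected ticks from 4 jobs to 3 jobs: 2.0000.

2.0000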